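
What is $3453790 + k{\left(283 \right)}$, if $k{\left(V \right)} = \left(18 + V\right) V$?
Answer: $3538973$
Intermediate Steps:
$k{\left(V \right)} = V \left(18 + V\right)$
$3453790 + k{\left(283 \right)} = 3453790 + 283 \left(18 + 283\right) = 3453790 + 283 \cdot 301 = 3453790 + 85183 = 3538973$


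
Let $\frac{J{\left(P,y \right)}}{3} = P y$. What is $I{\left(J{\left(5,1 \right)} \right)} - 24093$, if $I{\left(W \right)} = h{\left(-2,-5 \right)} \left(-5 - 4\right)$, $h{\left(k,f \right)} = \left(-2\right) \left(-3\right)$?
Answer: $-24147$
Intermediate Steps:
$h{\left(k,f \right)} = 6$
$J{\left(P,y \right)} = 3 P y$
$I{\left(W \right)} = -54$ ($I{\left(W \right)} = 6 \left(-5 - 4\right) = 6 \left(-9\right) = -54$)
$I{\left(J{\left(5,1 \right)} \right)} - 24093 = -54 - 24093 = -24147$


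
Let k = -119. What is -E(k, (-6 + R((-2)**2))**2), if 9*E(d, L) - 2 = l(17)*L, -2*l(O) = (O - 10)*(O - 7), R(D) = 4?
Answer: 46/3 ≈ 15.333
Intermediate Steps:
l(O) = -(-10 + O)*(-7 + O)/2 (l(O) = -(O - 10)*(O - 7)/2 = -(-10 + O)*(-7 + O)/2)
E(d, L) = 2/9 - 35*L/9 (E(d, L) = 2/9 + ((-35 - 1/2*17**2 + (17/2)*17)*L)/9 = 2/9 + ((-35 - 1/2*289 + 289/2)*L)/9 = 2/9 + ((-35 - 289/2 + 289/2)*L)/9 = 2/9 + (-35*L)/9 = 2/9 - 35*L/9)
-E(k, (-6 + R((-2)**2))**2) = -(2/9 - 35*(-6 + 4)**2/9) = -(2/9 - 35/9*(-2)**2) = -(2/9 - 35/9*4) = -(2/9 - 140/9) = -1*(-46/3) = 46/3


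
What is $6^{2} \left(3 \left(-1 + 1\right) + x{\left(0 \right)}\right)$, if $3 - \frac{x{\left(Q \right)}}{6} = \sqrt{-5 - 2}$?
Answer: $648 - 216 i \sqrt{7} \approx 648.0 - 571.48 i$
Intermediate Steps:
$x{\left(Q \right)} = 18 - 6 i \sqrt{7}$ ($x{\left(Q \right)} = 18 - 6 \sqrt{-5 - 2} = 18 - 6 \sqrt{-7} = 18 - 6 i \sqrt{7}$)
$6^{2} \left(3 \left(-1 + 1\right) + x{\left(0 \right)}\right) = 6^{2} \left(3 \left(-1 + 1\right) + \left(18 - 6 i \sqrt{7}\right)\right) = 36 \left(3 \cdot 0 + \left(18 - 6 i \sqrt{7}\right)\right) = 36 \left(0 + \left(18 - 6 i \sqrt{7}\right)\right) = 36 \left(18 - 6 i \sqrt{7}\right) = 648 - 216 i \sqrt{7}$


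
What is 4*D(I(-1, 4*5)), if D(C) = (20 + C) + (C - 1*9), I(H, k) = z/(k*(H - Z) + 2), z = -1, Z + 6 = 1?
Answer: 1800/41 ≈ 43.902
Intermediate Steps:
Z = -5 (Z = -6 + 1 = -5)
I(H, k) = -1/(2 + k*(5 + H)) (I(H, k) = -1/(k*(H - 1*(-5)) + 2) = -1/(k*(H + 5) + 2) = -1/(k*(5 + H) + 2) = -1/(2 + k*(5 + H)))
D(C) = 11 + 2*C (D(C) = (20 + C) + (C - 9) = (20 + C) + (-9 + C) = 11 + 2*C)
4*D(I(-1, 4*5)) = 4*(11 + 2*(-1/(2 + 5*(4*5) - 4*5))) = 4*(11 + 2*(-1/(2 + 5*20 - 1*20))) = 4*(11 + 2*(-1/(2 + 100 - 20))) = 4*(11 + 2*(-1/82)) = 4*(11 - 1/41) = 4*(450/41) = 1800/41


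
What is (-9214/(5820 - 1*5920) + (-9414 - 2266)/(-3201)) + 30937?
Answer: 4966797857/160050 ≈ 31033.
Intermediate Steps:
(-9214/(5820 - 1*5920) + (-9414 - 2266)/(-3201)) + 30937 = (-9214/(5820 - 5920) - 11680*(-1/3201)) + 30937 = (-9214/(-100) + 11680/3201) + 30937 = (-9214*(-1/100) + 11680/3201) + 30937 = (4607/50 + 11680/3201) + 30937 = 15331007/160050 + 30937 = 4966797857/160050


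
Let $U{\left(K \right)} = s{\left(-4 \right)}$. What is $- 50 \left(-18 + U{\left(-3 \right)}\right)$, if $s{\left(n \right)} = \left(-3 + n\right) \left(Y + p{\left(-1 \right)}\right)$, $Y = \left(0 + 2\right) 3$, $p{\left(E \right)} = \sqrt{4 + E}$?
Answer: $3000 + 350 \sqrt{3} \approx 3606.2$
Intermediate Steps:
$Y = 6$ ($Y = 2 \cdot 3 = 6$)
$s{\left(n \right)} = \left(-3 + n\right) \left(6 + \sqrt{3}\right)$ ($s{\left(n \right)} = \left(-3 + n\right) \left(6 + \sqrt{4 - 1}\right) = \left(-3 + n\right) \left(6 + \sqrt{3}\right)$)
$U{\left(K \right)} = -42 - 7 \sqrt{3}$ ($U{\left(K \right)} = -18 - 3 \sqrt{3} + 6 \left(-4\right) - 4 \sqrt{3} = -18 - 3 \sqrt{3} - 24 - 4 \sqrt{3} = -42 - 7 \sqrt{3}$)
$- 50 \left(-18 + U{\left(-3 \right)}\right) = - 50 \left(-18 - \left(42 + 7 \sqrt{3}\right)\right) = - 50 \left(-60 - 7 \sqrt{3}\right) = 3000 + 350 \sqrt{3}$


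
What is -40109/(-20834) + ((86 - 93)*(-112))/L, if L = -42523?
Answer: 1689221151/885924182 ≈ 1.9067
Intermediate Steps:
-40109/(-20834) + ((86 - 93)*(-112))/L = -40109/(-20834) + ((86 - 93)*(-112))/(-42523) = -40109*(-1/20834) - 7*(-112)*(-1/42523) = 40109/20834 + 784*(-1/42523) = 40109/20834 - 784/42523 = 1689221151/885924182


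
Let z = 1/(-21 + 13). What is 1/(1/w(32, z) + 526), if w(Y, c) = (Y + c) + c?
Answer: 127/66806 ≈ 0.0019010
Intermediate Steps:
z = -⅛ (z = 1/(-8) = -⅛ ≈ -0.12500)
w(Y, c) = Y + 2*c
1/(1/w(32, z) + 526) = 1/(1/(32 + 2*(-⅛)) + 526) = 1/(1/(32 - ¼) + 526) = 1/(1/(127/4) + 526) = 1/(4/127 + 526) = 1/(66806/127) = 127/66806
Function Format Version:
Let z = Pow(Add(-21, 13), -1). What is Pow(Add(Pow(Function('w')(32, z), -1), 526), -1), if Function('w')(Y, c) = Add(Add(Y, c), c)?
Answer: Rational(127, 66806) ≈ 0.0019010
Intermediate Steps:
z = Rational(-1, 8) (z = Pow(-8, -1) = Rational(-1, 8) ≈ -0.12500)
Function('w')(Y, c) = Add(Y, Mul(2, c))
Pow(Add(Pow(Function('w')(32, z), -1), 526), -1) = Pow(Add(Pow(Add(32, Mul(2, Rational(-1, 8))), -1), 526), -1) = Pow(Add(Pow(Add(32, Rational(-1, 4)), -1), 526), -1) = Pow(Add(Pow(Rational(127, 4), -1), 526), -1) = Pow(Add(Rational(4, 127), 526), -1) = Pow(Rational(66806, 127), -1) = Rational(127, 66806)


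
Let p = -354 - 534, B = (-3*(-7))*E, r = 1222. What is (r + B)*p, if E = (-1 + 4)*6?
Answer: -1420800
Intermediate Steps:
E = 18 (E = 3*6 = 18)
B = 378 (B = -3*(-7)*18 = 21*18 = 378)
p = -888
(r + B)*p = (1222 + 378)*(-888) = 1600*(-888) = -1420800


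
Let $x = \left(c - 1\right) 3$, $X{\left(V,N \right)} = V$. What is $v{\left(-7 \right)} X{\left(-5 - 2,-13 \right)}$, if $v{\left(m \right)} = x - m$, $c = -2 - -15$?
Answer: $-301$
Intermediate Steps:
$c = 13$ ($c = -2 + 15 = 13$)
$x = 36$ ($x = \left(13 - 1\right) 3 = 12 \cdot 3 = 36$)
$v{\left(m \right)} = 36 - m$
$v{\left(-7 \right)} X{\left(-5 - 2,-13 \right)} = \left(36 - -7\right) \left(-5 - 2\right) = \left(36 + 7\right) \left(-7\right) = 43 \left(-7\right) = -301$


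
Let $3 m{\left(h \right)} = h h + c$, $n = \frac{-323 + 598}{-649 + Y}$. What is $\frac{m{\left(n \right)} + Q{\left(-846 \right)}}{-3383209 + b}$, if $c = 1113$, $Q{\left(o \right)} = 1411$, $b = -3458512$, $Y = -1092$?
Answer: $- \frac{16204234651}{62213431591203} \approx -0.00026046$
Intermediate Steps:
$n = - \frac{275}{1741}$ ($n = \frac{-323 + 598}{-649 - 1092} = \frac{275}{-1741} = 275 \left(- \frac{1}{1741}\right) = - \frac{275}{1741} \approx -0.15796$)
$m{\left(h \right)} = 371 + \frac{h^{2}}{3}$ ($m{\left(h \right)} = \frac{h h + 1113}{3} = \frac{h^{2} + 1113}{3} = \frac{1113 + h^{2}}{3} = 371 + \frac{h^{2}}{3}$)
$\frac{m{\left(n \right)} + Q{\left(-846 \right)}}{-3383209 + b} = \frac{\left(371 + \frac{\left(- \frac{275}{1741}\right)^{2}}{3}\right) + 1411}{-3383209 - 3458512} = \frac{\left(371 + \frac{1}{3} \cdot \frac{75625}{3031081}\right) + 1411}{-6841721} = \left(\left(371 + \frac{75625}{9093243}\right) + 1411\right) \left(- \frac{1}{6841721}\right) = \left(\frac{3373668778}{9093243} + 1411\right) \left(- \frac{1}{6841721}\right) = \frac{16204234651}{9093243} \left(- \frac{1}{6841721}\right) = - \frac{16204234651}{62213431591203}$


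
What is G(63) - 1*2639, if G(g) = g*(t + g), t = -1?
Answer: 1267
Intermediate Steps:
G(g) = g*(-1 + g)
G(63) - 1*2639 = 63*(-1 + 63) - 1*2639 = 63*62 - 2639 = 3906 - 2639 = 1267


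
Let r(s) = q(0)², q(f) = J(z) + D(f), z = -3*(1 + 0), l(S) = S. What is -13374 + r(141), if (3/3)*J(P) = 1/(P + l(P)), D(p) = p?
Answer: -481463/36 ≈ -13374.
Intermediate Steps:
z = -3 (z = -3*1 = -3)
J(P) = 1/(2*P) (J(P) = 1/(P + P) = 1/(2*P))
q(f) = -⅙ + f (q(f) = (½)/(-3) + f = (½)*(-⅓) + f = -⅙ + f)
r(s) = 1/36 (r(s) = (-⅙ + 0)² = (-⅙)² = 1/36)
-13374 + r(141) = -13374 + 1/36 = -481463/36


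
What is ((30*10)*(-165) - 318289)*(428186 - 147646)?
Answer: -103179526060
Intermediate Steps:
((30*10)*(-165) - 318289)*(428186 - 147646) = (300*(-165) - 318289)*280540 = (-49500 - 318289)*280540 = -367789*280540 = -103179526060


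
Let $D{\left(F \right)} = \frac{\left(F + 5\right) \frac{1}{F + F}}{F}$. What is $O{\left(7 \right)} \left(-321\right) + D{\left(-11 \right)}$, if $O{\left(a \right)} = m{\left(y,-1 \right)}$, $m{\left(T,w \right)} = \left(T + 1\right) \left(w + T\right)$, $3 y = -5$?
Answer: $- \frac{207161}{363} \approx -570.69$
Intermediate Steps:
$y = - \frac{5}{3}$ ($y = \frac{1}{3} \left(-5\right) = - \frac{5}{3} \approx -1.6667$)
$m{\left(T,w \right)} = \left(1 + T\right) \left(T + w\right)$
$O{\left(a \right)} = \frac{16}{9}$ ($O{\left(a \right)} = - \frac{5}{3} - 1 + \left(- \frac{5}{3}\right)^{2} - - \frac{5}{3} = - \frac{5}{3} - 1 + \frac{25}{9} + \frac{5}{3} = \frac{16}{9}$)
$D{\left(F \right)} = \frac{5 + F}{2 F^{2}}$ ($D{\left(F \right)} = \frac{\left(5 + F\right) \frac{1}{2 F}}{F} = \frac{\frac{1}{2} \frac{1}{F} \left(5 + F\right)}{F} = \frac{5 + F}{2 F^{2}}$)
$O{\left(7 \right)} \left(-321\right) + D{\left(-11 \right)} = \frac{16}{9} \left(-321\right) + \frac{5 - 11}{2 \cdot 121} = - \frac{1712}{3} + \frac{1}{2} \cdot \frac{1}{121} \left(-6\right) = - \frac{1712}{3} - \frac{3}{121} = - \frac{207161}{363}$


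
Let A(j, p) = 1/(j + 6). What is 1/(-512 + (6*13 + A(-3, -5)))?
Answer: -3/1301 ≈ -0.0023059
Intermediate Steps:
A(j, p) = 1/(6 + j)
1/(-512 + (6*13 + A(-3, -5))) = 1/(-512 + (6*13 + 1/(6 - 3))) = 1/(-512 + (78 + 1/3)) = 1/(-512 + (78 + ⅓)) = 1/(-512 + 235/3) = 1/(-1301/3) = -3/1301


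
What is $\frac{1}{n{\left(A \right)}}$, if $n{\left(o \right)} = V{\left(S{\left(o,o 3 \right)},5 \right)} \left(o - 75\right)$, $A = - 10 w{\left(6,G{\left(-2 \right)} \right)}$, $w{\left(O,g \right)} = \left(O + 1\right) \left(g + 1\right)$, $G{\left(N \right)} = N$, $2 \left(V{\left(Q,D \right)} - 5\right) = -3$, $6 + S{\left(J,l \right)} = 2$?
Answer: $- \frac{2}{35} \approx -0.057143$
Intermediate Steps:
$S{\left(J,l \right)} = -4$ ($S{\left(J,l \right)} = -6 + 2 = -4$)
$V{\left(Q,D \right)} = \frac{7}{2}$ ($V{\left(Q,D \right)} = 5 + \frac{1}{2} \left(-3\right) = 5 - \frac{3}{2} = \frac{7}{2}$)
$w{\left(O,g \right)} = \left(1 + O\right) \left(1 + g\right)$
$A = 70$ ($A = - 10 \left(1 + 6 - 2 + 6 \left(-2\right)\right) = - 10 \left(1 + 6 - 2 - 12\right) = \left(-10\right) \left(-7\right) = 70$)
$n{\left(o \right)} = - \frac{525}{2} + \frac{7 o}{2}$ ($n{\left(o \right)} = \frac{7 \left(o - 75\right)}{2} = \frac{7 \left(-75 + o\right)}{2} = - \frac{525}{2} + \frac{7 o}{2}$)
$\frac{1}{n{\left(A \right)}} = \frac{1}{- \frac{525}{2} + \frac{7}{2} \cdot 70} = \frac{1}{- \frac{525}{2} + 245} = \frac{1}{- \frac{35}{2}} = - \frac{2}{35}$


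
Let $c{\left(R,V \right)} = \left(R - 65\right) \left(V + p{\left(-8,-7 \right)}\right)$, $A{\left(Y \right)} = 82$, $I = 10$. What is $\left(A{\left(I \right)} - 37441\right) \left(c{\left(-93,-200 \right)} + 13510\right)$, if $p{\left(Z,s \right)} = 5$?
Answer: $-1655750880$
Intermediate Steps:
$c{\left(R,V \right)} = \left(-65 + R\right) \left(5 + V\right)$ ($c{\left(R,V \right)} = \left(R - 65\right) \left(V + 5\right) = \left(-65 + R\right) \left(5 + V\right)$)
$\left(A{\left(I \right)} - 37441\right) \left(c{\left(-93,-200 \right)} + 13510\right) = \left(82 - 37441\right) \left(\left(-325 - -13000 + 5 \left(-93\right) - -18600\right) + 13510\right) = - 37359 \left(\left(-325 + 13000 - 465 + 18600\right) + 13510\right) = - 37359 \left(30810 + 13510\right) = \left(-37359\right) 44320 = -1655750880$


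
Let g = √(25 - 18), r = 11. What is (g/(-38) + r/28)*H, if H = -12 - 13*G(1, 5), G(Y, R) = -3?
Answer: 297/28 - 27*√7/38 ≈ 8.7273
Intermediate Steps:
g = √7 ≈ 2.6458
H = 27 (H = -12 - 13*(-3) = -12 + 39 = 27)
(g/(-38) + r/28)*H = (√7/(-38) + 11/28)*27 = (√7*(-1/38) + 11*(1/28))*27 = (-√7/38 + 11/28)*27 = (11/28 - √7/38)*27 = 297/28 - 27*√7/38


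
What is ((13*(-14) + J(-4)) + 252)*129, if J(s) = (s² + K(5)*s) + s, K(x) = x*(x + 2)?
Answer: -7482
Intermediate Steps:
K(x) = x*(2 + x)
J(s) = s² + 36*s (J(s) = (s² + (5*(2 + 5))*s) + s = (s² + (5*7)*s) + s = (s² + 35*s) + s = s² + 36*s)
((13*(-14) + J(-4)) + 252)*129 = ((13*(-14) - 4*(36 - 4)) + 252)*129 = ((-182 - 4*32) + 252)*129 = ((-182 - 128) + 252)*129 = (-310 + 252)*129 = -58*129 = -7482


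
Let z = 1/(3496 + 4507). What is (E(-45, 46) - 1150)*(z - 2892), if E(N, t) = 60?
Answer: 25227695750/8003 ≈ 3.1523e+6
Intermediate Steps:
z = 1/8003 ≈ 0.00012495
(E(-45, 46) - 1150)*(z - 2892) = (60 - 1150)*(1/8003 - 2892) = -1090*(-23144675/8003) = 25227695750/8003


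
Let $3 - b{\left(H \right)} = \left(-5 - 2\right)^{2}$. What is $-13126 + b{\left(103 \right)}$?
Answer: $-13172$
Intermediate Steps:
$b{\left(H \right)} = -46$ ($b{\left(H \right)} = 3 - \left(-5 - 2\right)^{2} = 3 - \left(-7\right)^{2} = 3 - 49 = -46$)
$-13126 + b{\left(103 \right)} = -13126 - 46 = -13172$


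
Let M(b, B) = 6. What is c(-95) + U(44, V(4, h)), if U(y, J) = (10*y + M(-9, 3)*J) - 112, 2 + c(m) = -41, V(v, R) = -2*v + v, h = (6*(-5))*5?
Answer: 261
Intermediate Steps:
h = -150 (h = -30*5 = -150)
V(v, R) = -v
c(m) = -43 (c(m) = -2 - 41 = -43)
U(y, J) = -112 + 6*J + 10*y (U(y, J) = (10*y + 6*J) - 112 = (6*J + 10*y) - 112 = -112 + 6*J + 10*y)
c(-95) + U(44, V(4, h)) = -43 + (-112 + 6*(-1*4) + 10*44) = -43 + (-112 + 6*(-4) + 440) = -43 + (-112 - 24 + 440) = -43 + 304 = 261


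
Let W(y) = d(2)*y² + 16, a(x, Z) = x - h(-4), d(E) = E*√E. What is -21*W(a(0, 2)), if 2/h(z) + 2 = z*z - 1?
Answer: -336 - 168*√2/169 ≈ -337.41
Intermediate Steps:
h(z) = 2/(-3 + z²) (h(z) = 2/(-2 + (z*z - 1)) = 2/(-2 + (z² - 1)) = 2/(-2 + (-1 + z²)) = 2/(-3 + z²))
d(E) = E^(3/2)
a(x, Z) = -2/13 + x (a(x, Z) = x - 2/(-3 + (-4)²) = x - 2/(-3 + 16) = x - 2/13 = -2/13 + x)
W(y) = 16 + 2*√2*y² (W(y) = 2^(3/2)*y² + 16 = (2*√2)*y² + 16 = 2*√2*y² + 16 = 16 + 2*√2*y²)
-21*W(a(0, 2)) = -21*(16 + 2*√2*(-2/13 + 0)²) = -21*(16 + 2*√2*(-2/13)²) = -21*(16 + 2*√2*(4/169)) = -21*(16 + 8*√2/169) = -336 - 168*√2/169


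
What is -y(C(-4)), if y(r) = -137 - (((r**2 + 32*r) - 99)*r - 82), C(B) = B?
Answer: 899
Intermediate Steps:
y(r) = -55 - r*(-99 + r**2 + 32*r) (y(r) = -137 - ((-99 + r**2 + 32*r)*r - 82) = -137 - (r*(-99 + r**2 + 32*r) - 82) = -137 - (-82 + r*(-99 + r**2 + 32*r)) = -137 + (82 - r*(-99 + r**2 + 32*r)) = -55 - r*(-99 + r**2 + 32*r))
-y(C(-4)) = -(-55 - 1*(-4)**3 - 32*(-4)**2 + 99*(-4)) = -(-55 - 1*(-64) - 32*16 - 396) = -(-55 + 64 - 512 - 396) = -1*(-899) = 899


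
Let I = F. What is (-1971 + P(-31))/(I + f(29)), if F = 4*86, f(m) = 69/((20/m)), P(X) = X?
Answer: -40040/8881 ≈ -4.5085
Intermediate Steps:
f(m) = 69*m/20 (f(m) = 69*(m/20) = 69*m/20)
F = 344
I = 344
(-1971 + P(-31))/(I + f(29)) = (-1971 - 31)/(344 + (69/20)*29) = -2002/(344 + 2001/20) = -2002/8881/20 = -2002*20/8881 = -40040/8881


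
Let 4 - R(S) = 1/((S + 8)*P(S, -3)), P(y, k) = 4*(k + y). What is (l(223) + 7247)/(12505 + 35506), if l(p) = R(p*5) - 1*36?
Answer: 36039675359/239819938144 ≈ 0.15028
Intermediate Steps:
P(y, k) = 4*k + 4*y
R(S) = 4 - 1/((-12 + 4*S)*(8 + S)) (R(S) = 4 - 1/((S + 8)*(4*(-3) + 4*S)) = 4 - 1/((8 + S)*(-12 + 4*S)) = 4 - 1/((-12 + 4*S)*(8 + S)))
l(p) = -36 + (-385 + 640*p + 80*p*(-3 + 5*p))/(4*(-3 + 5*p)*(8 + 5*p)) (l(p) = (-385 + 128*(p*5) + 16*(p*5)*(-3 + p*5))/(4*(-3 + p*5)*(8 + p*5)) - 1*36 = (-385 + 128*(5*p) + 16*(5*p)*(-3 + 5*p))/(4*(-3 + 5*p)*(8 + 5*p)) - 36 = (-385 + 640*p + 80*p*(-3 + 5*p))/(4*(-3 + 5*p)*(8 + 5*p)) - 36 = -36 + (-385 + 640*p + 80*p*(-3 + 5*p))/(4*(-3 + 5*p)*(8 + 5*p)))
(l(223) + 7247)/(12505 + 35506) = ((3071 - 3200*223 - 3200*223²)/(4*(-24 + 25*223 + 25*223²)) + 7247)/(12505 + 35506) = ((3071 - 713600 - 3200*49729)/(4*(-24 + 5575 + 25*49729)) + 7247)/48011 = ((3071 - 713600 - 159132800)/(4*(-24 + 5575 + 1243225)) + 7247)*(1/48011) = ((¼)*(-159843329)/1248776 + 7247)*(1/48011) = ((¼)*(1/1248776)*(-159843329) + 7247)*(1/48011) = (-159843329/4995104 + 7247)*(1/48011) = (36039675359/4995104)*(1/48011) = 36039675359/239819938144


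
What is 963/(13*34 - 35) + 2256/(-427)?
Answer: -506991/173789 ≈ -2.9173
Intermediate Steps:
963/(13*34 - 35) + 2256/(-427) = 963/(442 - 35) + 2256*(-1/427) = 963/407 - 2256/427 = -506991/173789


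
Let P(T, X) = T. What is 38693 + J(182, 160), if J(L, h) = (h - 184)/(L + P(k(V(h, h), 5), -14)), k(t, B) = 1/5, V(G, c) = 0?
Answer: 35249203/911 ≈ 38693.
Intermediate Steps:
k(t, B) = ⅕
J(L, h) = (-184 + h)/(⅕ + L) (J(L, h) = (h - 184)/(L + ⅕) = (-184 + h)/(⅕ + L))
38693 + J(182, 160) = 38693 + 5*(-184 + 160)/(1 + 5*182) = 38693 + 5*(-24)/(1 + 910) = 38693 + 5*(-24)/911 = 38693 + 5*(1/911)*(-24) = 38693 - 120/911 = 35249203/911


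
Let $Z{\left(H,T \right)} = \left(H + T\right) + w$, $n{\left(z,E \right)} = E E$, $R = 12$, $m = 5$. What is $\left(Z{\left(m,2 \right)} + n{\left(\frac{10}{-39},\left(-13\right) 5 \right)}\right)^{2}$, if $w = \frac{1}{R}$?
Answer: $\frac{2579116225}{144} \approx 1.7911 \cdot 10^{7}$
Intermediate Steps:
$w = \frac{1}{12} \approx 0.083333$
$n{\left(z,E \right)} = E^{2}$
$Z{\left(H,T \right)} = \frac{1}{12} + H + T$ ($Z{\left(H,T \right)} = \left(H + T\right) + \frac{1}{12} = \frac{1}{12} + H + T$)
$\left(Z{\left(m,2 \right)} + n{\left(\frac{10}{-39},\left(-13\right) 5 \right)}\right)^{2} = \left(\left(\frac{1}{12} + 5 + 2\right) + \left(\left(-13\right) 5\right)^{2}\right)^{2} = \left(\frac{85}{12} + \left(-65\right)^{2}\right)^{2} = \left(\frac{85}{12} + 4225\right)^{2} = \left(\frac{50785}{12}\right)^{2} = \frac{2579116225}{144}$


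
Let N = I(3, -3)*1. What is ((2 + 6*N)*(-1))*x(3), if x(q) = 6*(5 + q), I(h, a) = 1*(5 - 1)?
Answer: -1248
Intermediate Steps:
I(h, a) = 4 (I(h, a) = 1*4 = 4)
x(q) = 30 + 6*q
N = 4 (N = 4*1 = 4)
((2 + 6*N)*(-1))*x(3) = ((2 + 6*4)*(-1))*(30 + 6*3) = ((2 + 24)*(-1))*(30 + 18) = (26*(-1))*48 = -26*48 = -1248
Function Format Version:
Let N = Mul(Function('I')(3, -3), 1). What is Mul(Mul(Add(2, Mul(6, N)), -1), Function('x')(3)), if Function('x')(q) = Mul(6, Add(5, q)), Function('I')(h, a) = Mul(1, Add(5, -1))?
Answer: -1248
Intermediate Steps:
Function('I')(h, a) = 4 (Function('I')(h, a) = Mul(1, 4) = 4)
Function('x')(q) = Add(30, Mul(6, q))
N = 4 (N = Mul(4, 1) = 4)
Mul(Mul(Add(2, Mul(6, N)), -1), Function('x')(3)) = Mul(Mul(Add(2, Mul(6, 4)), -1), Add(30, Mul(6, 3))) = Mul(Mul(Add(2, 24), -1), Add(30, 18)) = Mul(Mul(26, -1), 48) = Mul(-26, 48) = -1248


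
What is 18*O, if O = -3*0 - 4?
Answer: -72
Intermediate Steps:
O = -4 (O = 0 - 4 = -4)
18*O = 18*(-4) = -72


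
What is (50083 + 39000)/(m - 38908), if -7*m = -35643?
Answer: -623581/236713 ≈ -2.6343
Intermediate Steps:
m = 35643/7 (m = -1/7*(-35643) = 35643/7 ≈ 5091.9)
(50083 + 39000)/(m - 38908) = (50083 + 39000)/(35643/7 - 38908) = 89083/(-236713/7) = 89083*(-7/236713) = -623581/236713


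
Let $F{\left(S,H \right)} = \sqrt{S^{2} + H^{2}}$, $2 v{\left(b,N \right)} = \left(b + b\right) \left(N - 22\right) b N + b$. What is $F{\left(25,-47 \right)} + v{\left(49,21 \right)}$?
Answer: $- \frac{100793}{2} + \sqrt{2834} \approx -50343.0$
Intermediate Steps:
$v{\left(b,N \right)} = \frac{b}{2} + N b^{2} \left(-22 + N\right)$ ($v{\left(b,N \right)} = \frac{\left(b + b\right) \left(N - 22\right) b N + b}{2} = \frac{2 b \left(-22 + N\right) b N + b}{2} = \frac{2 b^{2} \left(-22 + N\right) N + b}{2} = \frac{2 N b^{2} \left(-22 + N\right) + b}{2} = \frac{b + 2 N b^{2} \left(-22 + N\right)}{2} = \frac{b}{2} + N b^{2} \left(-22 + N\right)$)
$F{\left(S,H \right)} = \sqrt{H^{2} + S^{2}}$
$F{\left(25,-47 \right)} + v{\left(49,21 \right)} = \sqrt{\left(-47\right)^{2} + 25^{2}} + \frac{1}{2} \cdot 49 \left(1 - 924 \cdot 49 + 2 \cdot 49 \cdot 21^{2}\right) = \sqrt{2209 + 625} + \frac{1}{2} \cdot 49 \left(1 - 45276 + 2 \cdot 49 \cdot 441\right) = \sqrt{2834} + \frac{1}{2} \cdot 49 \left(1 - 45276 + 43218\right) = \sqrt{2834} + \frac{1}{2} \cdot 49 \left(-2057\right) = \sqrt{2834} - \frac{100793}{2} = - \frac{100793}{2} + \sqrt{2834}$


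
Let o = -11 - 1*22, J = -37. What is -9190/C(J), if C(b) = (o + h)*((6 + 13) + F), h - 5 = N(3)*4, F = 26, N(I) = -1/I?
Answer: 919/132 ≈ 6.9621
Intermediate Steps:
h = 11/3 (h = 5 - 1/3*4 = 5 - 4/3 = 11/3 ≈ 3.6667)
o = -33 (o = -11 - 22 = -33)
C(b) = -1320 (C(b) = (-33 + 11/3)*((6 + 13) + 26) = -88*(19 + 26)/3 = -88/3*45 = -1320)
-9190/C(J) = -9190/(-1320) = -9190*(-1/1320) = 919/132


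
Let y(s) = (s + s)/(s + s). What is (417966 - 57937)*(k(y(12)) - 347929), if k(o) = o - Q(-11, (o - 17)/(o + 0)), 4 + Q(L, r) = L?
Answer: -125258769477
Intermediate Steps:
Q(L, r) = -4 + L
y(s) = 1 (y(s) = (2*s)/((2*s)) = (2*s)*(1/(2*s)) = 1)
k(o) = 15 + o (k(o) = o - (-4 - 11) = o - 1*(-15) = o + 15 = 15 + o)
(417966 - 57937)*(k(y(12)) - 347929) = (417966 - 57937)*((15 + 1) - 347929) = 360029*(16 - 347929) = 360029*(-347913) = -125258769477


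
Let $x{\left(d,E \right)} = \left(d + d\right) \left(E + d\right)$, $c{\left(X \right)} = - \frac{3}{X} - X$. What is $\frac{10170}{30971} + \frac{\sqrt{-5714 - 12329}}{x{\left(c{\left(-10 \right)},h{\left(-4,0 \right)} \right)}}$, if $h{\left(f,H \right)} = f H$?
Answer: $\frac{10170}{30971} + \frac{50 i \sqrt{18043}}{10609} \approx 0.32837 + 0.63307 i$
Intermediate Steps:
$c{\left(X \right)} = - X - \frac{3}{X}$
$h{\left(f,H \right)} = H f$
$x{\left(d,E \right)} = 2 d \left(E + d\right)$
$\frac{10170}{30971} + \frac{\sqrt{-5714 - 12329}}{x{\left(c{\left(-10 \right)},h{\left(-4,0 \right)} \right)}} = \frac{10170}{30971} + \frac{\sqrt{-5714 - 12329}}{2 \left(\left(-1\right) \left(-10\right) - \frac{3}{-10}\right) \left(0 \left(-4\right) - \left(-10 + \frac{3}{-10}\right)\right)} = 10170 \cdot \frac{1}{30971} + \frac{\sqrt{-18043}}{2 \left(10 - - \frac{3}{10}\right) \left(0 + \left(10 - - \frac{3}{10}\right)\right)} = \frac{10170}{30971} + \frac{i \sqrt{18043}}{2 \left(10 + \frac{3}{10}\right) \left(0 + \left(10 + \frac{3}{10}\right)\right)} = \frac{10170}{30971} + \frac{i \sqrt{18043}}{2 \cdot \frac{103}{10} \left(0 + \frac{103}{10}\right)} = \frac{10170}{30971} + \frac{i \sqrt{18043}}{2 \cdot \frac{103}{10} \cdot \frac{103}{10}} = \frac{10170}{30971} + \frac{i \sqrt{18043}}{\frac{10609}{50}} = \frac{10170}{30971} + i \sqrt{18043} \cdot \frac{50}{10609} = \frac{10170}{30971} + \frac{50 i \sqrt{18043}}{10609}$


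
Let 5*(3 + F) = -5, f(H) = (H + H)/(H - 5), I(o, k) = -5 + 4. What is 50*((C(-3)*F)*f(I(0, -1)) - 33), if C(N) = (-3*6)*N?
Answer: -5250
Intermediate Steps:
I(o, k) = -1
f(H) = 2*H/(-5 + H) (f(H) = (2*H)/(-5 + H) = 2*H/(-5 + H))
F = -4 (F = -3 + (⅕)*(-5) = -3 - 1 = -4)
C(N) = -18*N
50*((C(-3)*F)*f(I(0, -1)) - 33) = 50*((-18*(-3)*(-4))*(2*(-1)/(-5 - 1)) - 33) = 50*((54*(-4))*(2*(-1)/(-6)) - 33) = 50*(-432*(-1)*(-1)/6 - 33) = 50*(-216*⅓ - 33) = 50*(-72 - 33) = 50*(-105) = -5250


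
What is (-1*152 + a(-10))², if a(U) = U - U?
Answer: 23104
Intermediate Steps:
a(U) = 0
(-1*152 + a(-10))² = (-1*152 + 0)² = (-152 + 0)² = (-152)² = 23104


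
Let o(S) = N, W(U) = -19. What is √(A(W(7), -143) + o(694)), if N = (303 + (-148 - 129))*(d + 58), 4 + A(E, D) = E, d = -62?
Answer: I*√127 ≈ 11.269*I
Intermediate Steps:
A(E, D) = -4 + E
N = -104 (N = (303 + (-148 - 129))*(-62 + 58) = (303 - 277)*(-4) = 26*(-4) = -104)
o(S) = -104
√(A(W(7), -143) + o(694)) = √((-4 - 19) - 104) = √(-23 - 104) = √(-127) = I*√127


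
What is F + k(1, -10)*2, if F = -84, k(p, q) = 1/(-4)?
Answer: -169/2 ≈ -84.500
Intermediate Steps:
k(p, q) = -¼
F + k(1, -10)*2 = -84 - ¼*2 = -84 - ½ = -169/2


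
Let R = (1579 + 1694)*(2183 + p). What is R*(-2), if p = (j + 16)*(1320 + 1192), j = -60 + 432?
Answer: -6394388094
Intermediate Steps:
j = 372
p = 974656 (p = (372 + 16)*(1320 + 1192) = 388*2512 = 974656)
R = 3197194047 (R = (1579 + 1694)*(2183 + 974656) = 3273*976839 = 3197194047)
R*(-2) = 3197194047*(-2) = -6394388094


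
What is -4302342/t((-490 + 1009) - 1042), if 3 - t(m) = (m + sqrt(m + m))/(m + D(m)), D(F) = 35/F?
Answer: -214664061855766248/99891153301 + 205184386280808*I*sqrt(1046)/99891153301 ≈ -2.149e+6 + 66433.0*I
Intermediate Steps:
t(m) = 3 - (m + sqrt(2)*sqrt(m))/(m + 35/m) (t(m) = 3 - (m + sqrt(m + m))/(m + 35/m) = 3 - (m + sqrt(2*m))/(m + 35/m) = 3 - (m + sqrt(2)*sqrt(m))/(m + 35/m))
-4302342/t((-490 + 1009) - 1042) = -4302342*(35 + ((-490 + 1009) - 1042)**2)/(105 + ((-490 + 1009) - 1042)*(2*((-490 + 1009) - 1042) - sqrt(2)*sqrt((-490 + 1009) - 1042))) = -4302342*(35 + (519 - 1042)**2)/(105 + (519 - 1042)*(2*(519 - 1042) - sqrt(2)*sqrt(519 - 1042))) = -4302342*(35 + (-523)**2)/(105 - 523*(2*(-523) - sqrt(2)*sqrt(-523))) = -4302342*(35 + 273529)/(105 - 523*(-1046 - sqrt(2)*I*sqrt(523))) = -4302342*273564/(105 - 523*(-1046 - I*sqrt(1046))) = -4302342*273564/(105 + (547058 + 523*I*sqrt(1046))) = -4302342*273564/(547163 + 523*I*sqrt(1046)) = -4302342/(547163/273564 + 523*I*sqrt(1046)/273564)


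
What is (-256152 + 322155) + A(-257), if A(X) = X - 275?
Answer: 65471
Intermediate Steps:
A(X) = -275 + X
(-256152 + 322155) + A(-257) = (-256152 + 322155) + (-275 - 257) = 66003 - 532 = 65471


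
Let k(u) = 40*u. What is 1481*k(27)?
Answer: 1599480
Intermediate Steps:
1481*k(27) = 1481*(40*27) = 1481*1080 = 1599480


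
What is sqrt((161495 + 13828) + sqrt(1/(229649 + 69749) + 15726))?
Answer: sqrt(15715806870156492 + 299398*sqrt(1409665468264702))/299398 ≈ 418.87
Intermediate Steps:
sqrt((161495 + 13828) + sqrt(1/(229649 + 69749) + 15726)) = sqrt(175323 + sqrt(1/299398 + 15726)) = sqrt(175323 + sqrt(4708332949/299398)) = sqrt(175323 + sqrt(1409665468264702)/299398)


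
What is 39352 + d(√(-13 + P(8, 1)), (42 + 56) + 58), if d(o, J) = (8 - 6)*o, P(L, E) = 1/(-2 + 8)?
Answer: 39352 + I*√462/3 ≈ 39352.0 + 7.1647*I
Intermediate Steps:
P(L, E) = ⅙ (P(L, E) = 1/6 = ⅙)
d(o, J) = 2*o
39352 + d(√(-13 + P(8, 1)), (42 + 56) + 58) = 39352 + 2*√(-13 + ⅙) = 39352 + 2*√(-77/6) = 39352 + 2*(I*√462/6) = 39352 + I*√462/3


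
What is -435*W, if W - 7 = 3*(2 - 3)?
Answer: -1740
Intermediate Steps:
W = 4 (W = 7 + 3*(2 - 3) = 7 + 3*(-1) = 7 - 3 = 4)
-435*W = -435*4 = -1740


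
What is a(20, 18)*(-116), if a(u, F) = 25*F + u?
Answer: -54520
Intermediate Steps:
a(u, F) = u + 25*F
a(20, 18)*(-116) = (20 + 25*18)*(-116) = (20 + 450)*(-116) = 470*(-116) = -54520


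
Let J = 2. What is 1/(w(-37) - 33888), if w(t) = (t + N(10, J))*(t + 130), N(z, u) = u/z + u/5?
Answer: -5/186366 ≈ -2.6829e-5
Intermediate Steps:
N(z, u) = u/5 + u/z (N(z, u) = u/z + u*(⅕) = u/z + u/5 = u/5 + u/z)
w(t) = (130 + t)*(⅗ + t) (w(t) = (t + ((⅕)*2 + 2/10))*(t + 130) = (t + (⅖ + 2*(⅒)))*(130 + t) = (t + (⅖ + ⅕))*(130 + t) = (t + ⅗)*(130 + t) = (⅗ + t)*(130 + t) = (130 + t)*(⅗ + t))
1/(w(-37) - 33888) = 1/((78 + (-37)² + (653/5)*(-37)) - 33888) = 1/((78 + 1369 - 24161/5) - 33888) = 1/(-16926/5 - 33888) = 1/(-186366/5) = -5/186366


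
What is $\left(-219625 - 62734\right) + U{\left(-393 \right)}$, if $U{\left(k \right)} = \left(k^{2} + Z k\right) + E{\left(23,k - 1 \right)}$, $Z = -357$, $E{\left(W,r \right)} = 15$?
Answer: $12406$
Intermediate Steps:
$U{\left(k \right)} = 15 + k^{2} - 357 k$ ($U{\left(k \right)} = \left(k^{2} - 357 k\right) + 15 = 15 + k^{2} - 357 k$)
$\left(-219625 - 62734\right) + U{\left(-393 \right)} = \left(-219625 - 62734\right) + \left(15 + \left(-393\right)^{2} - -140301\right) = \left(-219625 - 62734\right) + \left(15 + 154449 + 140301\right) = -282359 + 294765 = 12406$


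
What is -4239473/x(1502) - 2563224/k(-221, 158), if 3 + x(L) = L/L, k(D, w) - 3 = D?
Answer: 464665781/218 ≈ 2.1315e+6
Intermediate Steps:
k(D, w) = 3 + D
x(L) = -2 (x(L) = -3 + L/L = -3 + 1 = -2)
-4239473/x(1502) - 2563224/k(-221, 158) = -4239473/(-2) - 2563224/(3 - 221) = -4239473*(-½) - 2563224/(-218) = 4239473/2 - 2563224*(-1/218) = 4239473/2 + 1281612/109 = 464665781/218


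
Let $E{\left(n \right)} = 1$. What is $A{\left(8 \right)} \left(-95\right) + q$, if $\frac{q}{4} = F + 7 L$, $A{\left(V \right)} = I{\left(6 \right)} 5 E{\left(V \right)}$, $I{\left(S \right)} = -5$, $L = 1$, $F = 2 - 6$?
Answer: $2387$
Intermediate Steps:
$F = -4$ ($F = 2 - 6 = -4$)
$A{\left(V \right)} = -25$ ($A{\left(V \right)} = \left(-5\right) 5 \cdot 1 = \left(-25\right) 1 = -25$)
$q = 12$ ($q = 4 \left(-4 + 7 \cdot 1\right) = 4 \left(-4 + 7\right) = 4 \cdot 3 = 12$)
$A{\left(8 \right)} \left(-95\right) + q = \left(-25\right) \left(-95\right) + 12 = 2375 + 12 = 2387$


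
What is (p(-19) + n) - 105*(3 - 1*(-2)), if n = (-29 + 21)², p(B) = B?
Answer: -480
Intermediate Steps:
n = 64 (n = (-8)² = 64)
(p(-19) + n) - 105*(3 - 1*(-2)) = (-19 + 64) - 105*(3 - 1*(-2)) = 45 - 105*(3 + 2) = 45 - 105*5 = 45 - 525 = -480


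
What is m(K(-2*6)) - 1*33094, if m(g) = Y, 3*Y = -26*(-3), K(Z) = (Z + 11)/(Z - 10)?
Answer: -33068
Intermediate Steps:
K(Z) = (11 + Z)/(-10 + Z)
Y = 26 (Y = (-26*(-3))/3 = (1/3)*78 = 26)
m(g) = 26
m(K(-2*6)) - 1*33094 = 26 - 1*33094 = 26 - 33094 = -33068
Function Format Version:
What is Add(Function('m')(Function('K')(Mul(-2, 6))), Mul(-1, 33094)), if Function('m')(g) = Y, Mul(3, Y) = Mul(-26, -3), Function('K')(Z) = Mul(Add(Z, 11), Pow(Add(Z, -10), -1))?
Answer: -33068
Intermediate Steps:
Function('K')(Z) = Mul(Pow(Add(-10, Z), -1), Add(11, Z)) (Function('K')(Z) = Mul(Add(11, Z), Pow(Add(-10, Z), -1)) = Mul(Pow(Add(-10, Z), -1), Add(11, Z)))
Y = 26 (Y = Mul(Rational(1, 3), Mul(-26, -3)) = Mul(Rational(1, 3), 78) = 26)
Function('m')(g) = 26
Add(Function('m')(Function('K')(Mul(-2, 6))), Mul(-1, 33094)) = Add(26, Mul(-1, 33094)) = Add(26, -33094) = -33068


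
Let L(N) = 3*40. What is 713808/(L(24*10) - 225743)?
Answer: -713808/225623 ≈ -3.1637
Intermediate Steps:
L(N) = 120
713808/(L(24*10) - 225743) = 713808/(120 - 225743) = 713808/(-225623) = 713808*(-1/225623) = -713808/225623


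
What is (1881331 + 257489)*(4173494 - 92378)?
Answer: 8728772523120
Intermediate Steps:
(1881331 + 257489)*(4173494 - 92378) = 2138820*4081116 = 8728772523120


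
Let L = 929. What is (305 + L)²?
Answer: 1522756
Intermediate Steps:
(305 + L)² = (305 + 929)² = 1234² = 1522756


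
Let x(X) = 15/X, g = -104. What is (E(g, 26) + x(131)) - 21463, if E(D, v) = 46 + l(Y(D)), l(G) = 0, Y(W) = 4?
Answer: -2805612/131 ≈ -21417.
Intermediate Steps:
E(D, v) = 46 (E(D, v) = 46 + 0 = 46)
(E(g, 26) + x(131)) - 21463 = (46 + 15/131) - 21463 = 6041/131 - 21463 = -2805612/131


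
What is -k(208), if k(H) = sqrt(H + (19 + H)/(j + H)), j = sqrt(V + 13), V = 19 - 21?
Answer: -sqrt(43491 + 208*sqrt(11))/sqrt(208 + sqrt(11)) ≈ -14.459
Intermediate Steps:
V = -2
j = sqrt(11) (j = sqrt(-2 + 13) = sqrt(11) ≈ 3.3166)
k(H) = sqrt(H + (19 + H)/(H + sqrt(11))) (k(H) = sqrt(H + (19 + H)/(sqrt(11) + H)) = sqrt(H + (19 + H)/(H + sqrt(11))))
-k(208) = -sqrt((19 + 208 + 208*(208 + sqrt(11)))/(208 + sqrt(11))) = -sqrt((19 + 208 + (43264 + 208*sqrt(11)))/(208 + sqrt(11))) = -sqrt((43491 + 208*sqrt(11))/(208 + sqrt(11))) = -sqrt(43491 + 208*sqrt(11))/sqrt(208 + sqrt(11))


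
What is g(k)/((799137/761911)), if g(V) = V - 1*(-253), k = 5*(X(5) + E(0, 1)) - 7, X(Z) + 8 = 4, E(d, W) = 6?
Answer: 195049216/799137 ≈ 244.07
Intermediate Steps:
X(Z) = -4 (X(Z) = -8 + 4 = -4)
k = 3 (k = 5*(-4 + 6) - 7 = 5*2 - 7 = 10 - 7 = 3)
g(V) = 253 + V (g(V) = V + 253 = 253 + V)
g(k)/((799137/761911)) = (253 + 3)/((799137/761911)) = 256/((799137*(1/761911))) = 256/(799137/761911) = 256*(761911/799137) = 195049216/799137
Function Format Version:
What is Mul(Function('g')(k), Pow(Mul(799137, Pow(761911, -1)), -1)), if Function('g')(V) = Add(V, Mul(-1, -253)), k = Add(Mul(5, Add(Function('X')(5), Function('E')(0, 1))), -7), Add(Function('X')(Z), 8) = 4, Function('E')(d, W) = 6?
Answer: Rational(195049216, 799137) ≈ 244.07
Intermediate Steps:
Function('X')(Z) = -4 (Function('X')(Z) = Add(-8, 4) = -4)
k = 3 (k = Add(Mul(5, Add(-4, 6)), -7) = Add(Mul(5, 2), -7) = Add(10, -7) = 3)
Function('g')(V) = Add(253, V) (Function('g')(V) = Add(V, 253) = Add(253, V))
Mul(Function('g')(k), Pow(Mul(799137, Pow(761911, -1)), -1)) = Mul(Add(253, 3), Pow(Mul(799137, Pow(761911, -1)), -1)) = Mul(256, Pow(Mul(799137, Rational(1, 761911)), -1)) = Mul(256, Pow(Rational(799137, 761911), -1)) = Mul(256, Rational(761911, 799137)) = Rational(195049216, 799137)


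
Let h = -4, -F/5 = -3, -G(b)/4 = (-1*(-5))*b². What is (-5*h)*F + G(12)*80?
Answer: -230100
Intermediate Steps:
G(b) = -20*b² (G(b) = -4*(-1*(-5))*b² = -20*b²)
F = 15 (F = -5*(-3) = 15)
(-5*h)*F + G(12)*80 = -5*(-4)*15 - 20*12²*80 = 20*15 - 20*144*80 = 300 - 2880*80 = 300 - 230400 = -230100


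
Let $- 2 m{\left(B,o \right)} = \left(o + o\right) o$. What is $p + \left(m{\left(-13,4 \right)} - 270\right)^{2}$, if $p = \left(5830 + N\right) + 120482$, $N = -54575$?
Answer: $153533$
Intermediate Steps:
$m{\left(B,o \right)} = - o^{2}$ ($m{\left(B,o \right)} = - \frac{\left(o + o\right) o}{2} = - \frac{2 o o}{2} = - \frac{2 o^{2}}{2} = - o^{2}$)
$p = 71737$ ($p = \left(5830 - 54575\right) + 120482 = -48745 + 120482 = 71737$)
$p + \left(m{\left(-13,4 \right)} - 270\right)^{2} = 71737 + \left(- 4^{2} - 270\right)^{2} = 71737 + \left(\left(-1\right) 16 - 270\right)^{2} = 71737 + \left(-16 - 270\right)^{2} = 71737 + \left(-286\right)^{2} = 71737 + 81796 = 153533$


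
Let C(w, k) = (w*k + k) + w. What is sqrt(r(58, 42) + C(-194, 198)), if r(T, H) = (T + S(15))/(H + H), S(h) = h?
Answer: I*sqrt(67750179)/42 ≈ 195.98*I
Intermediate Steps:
C(w, k) = k + w + k*w (C(w, k) = (k*w + k) + w = (k + k*w) + w = k + w + k*w)
r(T, H) = (15 + T)/(2*H) (r(T, H) = (T + 15)/(H + H) = (15 + T)/((2*H)) = (15 + T)*(1/(2*H)) = (15 + T)/(2*H))
sqrt(r(58, 42) + C(-194, 198)) = sqrt((1/2)*(15 + 58)/42 + (198 - 194 + 198*(-194))) = sqrt((1/2)*(1/42)*73 + (198 - 194 - 38412)) = sqrt(73/84 - 38408) = sqrt(-3226199/84) = I*sqrt(67750179)/42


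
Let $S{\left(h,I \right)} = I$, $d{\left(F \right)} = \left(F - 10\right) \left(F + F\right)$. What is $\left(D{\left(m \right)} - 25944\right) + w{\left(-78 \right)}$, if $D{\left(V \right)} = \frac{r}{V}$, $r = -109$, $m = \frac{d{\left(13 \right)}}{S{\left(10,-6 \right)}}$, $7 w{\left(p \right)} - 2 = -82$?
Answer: $- \frac{2361181}{91} \approx -25947.0$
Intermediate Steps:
$d{\left(F \right)} = 2 F \left(-10 + F\right)$ ($d{\left(F \right)} = \left(-10 + F\right) 2 F = 2 F \left(-10 + F\right)$)
$w{\left(p \right)} = - \frac{80}{7}$ ($w{\left(p \right)} = \frac{2}{7} + \frac{1}{7} \left(-82\right) = \frac{2}{7} - \frac{82}{7} = - \frac{80}{7}$)
$m = -13$ ($m = \frac{2 \cdot 13 \left(-10 + 13\right)}{-6} = 2 \cdot 13 \cdot 3 \left(- \frac{1}{6}\right) = 78 \left(- \frac{1}{6}\right) = -13$)
$D{\left(V \right)} = - \frac{109}{V}$
$\left(D{\left(m \right)} - 25944\right) + w{\left(-78 \right)} = \left(- \frac{109}{-13} - 25944\right) - \frac{80}{7} = \left(\left(-109\right) \left(- \frac{1}{13}\right) - 25944\right) - \frac{80}{7} = \left(\frac{109}{13} - 25944\right) - \frac{80}{7} = - \frac{337163}{13} - \frac{80}{7} = - \frac{2361181}{91}$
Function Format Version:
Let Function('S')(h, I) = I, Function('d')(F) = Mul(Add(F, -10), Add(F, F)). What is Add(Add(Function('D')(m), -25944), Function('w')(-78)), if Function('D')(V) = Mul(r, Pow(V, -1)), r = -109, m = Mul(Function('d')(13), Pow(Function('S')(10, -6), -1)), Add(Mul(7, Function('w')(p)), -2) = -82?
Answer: Rational(-2361181, 91) ≈ -25947.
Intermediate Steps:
Function('d')(F) = Mul(2, F, Add(-10, F)) (Function('d')(F) = Mul(Add(-10, F), Mul(2, F)) = Mul(2, F, Add(-10, F)))
Function('w')(p) = Rational(-80, 7) (Function('w')(p) = Add(Rational(2, 7), Mul(Rational(1, 7), -82)) = Add(Rational(2, 7), Rational(-82, 7)) = Rational(-80, 7))
m = -13 (m = Mul(Mul(2, 13, Add(-10, 13)), Pow(-6, -1)) = Mul(Mul(2, 13, 3), Rational(-1, 6)) = Mul(78, Rational(-1, 6)) = -13)
Function('D')(V) = Mul(-109, Pow(V, -1))
Add(Add(Function('D')(m), -25944), Function('w')(-78)) = Add(Add(Mul(-109, Pow(-13, -1)), -25944), Rational(-80, 7)) = Add(Add(Mul(-109, Rational(-1, 13)), -25944), Rational(-80, 7)) = Add(Add(Rational(109, 13), -25944), Rational(-80, 7)) = Add(Rational(-337163, 13), Rational(-80, 7)) = Rational(-2361181, 91)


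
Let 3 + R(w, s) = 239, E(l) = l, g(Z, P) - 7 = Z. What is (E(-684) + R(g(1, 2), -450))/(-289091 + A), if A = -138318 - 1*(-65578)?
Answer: 448/361831 ≈ 0.0012381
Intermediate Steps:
g(Z, P) = 7 + Z
A = -72740 (A = -138318 + 65578 = -72740)
R(w, s) = 236 (R(w, s) = -3 + 239 = 236)
(E(-684) + R(g(1, 2), -450))/(-289091 + A) = (-684 + 236)/(-289091 - 72740) = -448/(-361831) = -448*(-1/361831) = 448/361831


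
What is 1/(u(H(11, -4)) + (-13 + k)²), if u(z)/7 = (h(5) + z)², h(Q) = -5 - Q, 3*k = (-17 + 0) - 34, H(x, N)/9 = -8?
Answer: 1/47968 ≈ 2.0847e-5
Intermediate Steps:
H(x, N) = -72 (H(x, N) = 9*(-8) = -72)
k = -17 (k = ((-17 + 0) - 34)/3 = (-17 - 34)/3 = (⅓)*(-51) = -17)
u(z) = 7*(-10 + z)² (u(z) = 7*((-5 - 1*5) + z)² = 7*((-5 - 5) + z)² = 7*(-10 + z)²)
1/(u(H(11, -4)) + (-13 + k)²) = 1/(7*(-10 - 72)² + (-13 - 17)²) = 1/(7*(-82)² + (-30)²) = 1/(7*6724 + 900) = 1/(47068 + 900) = 1/47968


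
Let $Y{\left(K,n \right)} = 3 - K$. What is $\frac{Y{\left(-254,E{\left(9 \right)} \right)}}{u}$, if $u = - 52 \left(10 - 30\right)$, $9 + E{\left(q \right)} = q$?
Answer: $\frac{257}{1040} \approx 0.24712$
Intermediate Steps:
$E{\left(q \right)} = -9 + q$
$u = 1040$ ($u = \left(-52\right) \left(-20\right) = 1040$)
$\frac{Y{\left(-254,E{\left(9 \right)} \right)}}{u} = \frac{3 - -254}{1040} = \left(3 + 254\right) \frac{1}{1040} = 257 \cdot \frac{1}{1040} = \frac{257}{1040}$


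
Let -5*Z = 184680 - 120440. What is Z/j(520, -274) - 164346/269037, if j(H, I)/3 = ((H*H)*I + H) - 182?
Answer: -2029186942810/3322125463449 ≈ -0.61081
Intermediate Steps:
Z = -12848 (Z = -(184680 - 120440)/5 = -⅕*64240 = -12848)
j(H, I) = -546 + 3*H + 3*I*H² (j(H, I) = 3*(((H*H)*I + H) - 182) = 3*((H²*I + H) - 182) = 3*((I*H² + H) - 182) = 3*((H + I*H²) - 182) = 3*(-182 + H + I*H²) = -546 + 3*H + 3*I*H²)
Z/j(520, -274) - 164346/269037 = -12848/(-546 + 3*520 + 3*(-274)*520²) - 164346/269037 = -12848/(-546 + 1560 + 3*(-274)*270400) - 164346*1/269037 = -12848/(-546 + 1560 - 222268800) - 54782/89679 = -12848/(-222267786) - 54782/89679 = -12848*(-1/222267786) - 54782/89679 = 6424/111133893 - 54782/89679 = -2029186942810/3322125463449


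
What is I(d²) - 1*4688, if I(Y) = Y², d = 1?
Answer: -4687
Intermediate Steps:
I(d²) - 1*4688 = (1²)² - 1*4688 = 1² - 4688 = 1 - 4688 = -4687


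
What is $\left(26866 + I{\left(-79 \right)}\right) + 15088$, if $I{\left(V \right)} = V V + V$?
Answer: $48116$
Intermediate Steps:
$I{\left(V \right)} = V + V^{2}$ ($I{\left(V \right)} = V^{2} + V = V + V^{2}$)
$\left(26866 + I{\left(-79 \right)}\right) + 15088 = \left(26866 - 79 \left(1 - 79\right)\right) + 15088 = \left(26866 - -6162\right) + 15088 = \left(26866 + 6162\right) + 15088 = 33028 + 15088 = 48116$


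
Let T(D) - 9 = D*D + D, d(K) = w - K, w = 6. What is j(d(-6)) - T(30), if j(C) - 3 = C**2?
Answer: -792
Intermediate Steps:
d(K) = 6 - K
j(C) = 3 + C**2
T(D) = 9 + D + D**2 (T(D) = 9 + (D*D + D) = 9 + (D**2 + D) = 9 + (D + D**2) = 9 + D + D**2)
j(d(-6)) - T(30) = (3 + (6 - 1*(-6))**2) - (9 + 30 + 30**2) = (3 + (6 + 6)**2) - (9 + 30 + 900) = (3 + 12**2) - 1*939 = (3 + 144) - 939 = 147 - 939 = -792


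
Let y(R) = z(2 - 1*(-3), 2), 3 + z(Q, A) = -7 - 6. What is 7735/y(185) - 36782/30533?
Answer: -236761267/488528 ≈ -484.64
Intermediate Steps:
z(Q, A) = -16 (z(Q, A) = -3 + (-7 - 6) = -3 - 13 = -16)
y(R) = -16
7735/y(185) - 36782/30533 = 7735/(-16) - 36782/30533 = 7735*(-1/16) - 36782*1/30533 = -7735/16 - 36782/30533 = -236761267/488528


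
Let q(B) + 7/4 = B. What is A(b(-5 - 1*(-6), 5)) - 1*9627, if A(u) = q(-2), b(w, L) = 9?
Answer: -38523/4 ≈ -9630.8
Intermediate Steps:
q(B) = -7/4 + B
A(u) = -15/4 (A(u) = -7/4 - 2 = -15/4)
A(b(-5 - 1*(-6), 5)) - 1*9627 = -15/4 - 1*9627 = -15/4 - 9627 = -38523/4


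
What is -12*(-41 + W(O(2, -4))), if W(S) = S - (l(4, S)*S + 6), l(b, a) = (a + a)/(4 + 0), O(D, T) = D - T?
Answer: 708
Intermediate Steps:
l(b, a) = a/2 (l(b, a) = (2*a)/4 = (2*a)*(1/4) = a/2)
W(S) = -6 + S - S**2/2 (W(S) = S - ((S/2)*S + 6) = S - (S**2/2 + 6) = S - (6 + S**2/2) = S + (-6 - S**2/2) = -6 + S - S**2/2)
-12*(-41 + W(O(2, -4))) = -12*(-41 + (-6 + (2 - 1*(-4)) - (2 - 1*(-4))**2/2)) = -12*(-41 + (-6 + (2 + 4) - (2 + 4)**2/2)) = -12*(-41 + (-6 + 6 - 1/2*6**2)) = -12*(-41 + (-6 + 6 - 1/2*36)) = -12*(-41 + (-6 + 6 - 18)) = -12*(-41 - 18) = -12*(-59) = 708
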